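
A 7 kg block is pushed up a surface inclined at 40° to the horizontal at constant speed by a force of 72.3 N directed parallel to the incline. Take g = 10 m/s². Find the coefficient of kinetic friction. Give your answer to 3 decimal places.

0.509

At constant speed ΣF = 0 along the incline. The applied 72.3 N acts up the slope; the weight component mg sin 40° = 44.995 N and kinetic friction μN both act down the slope.
So 72.3 = 44.995 + μ × 53.623, giving μ = (72.3 − 44.995) / 53.623 = 0.5092.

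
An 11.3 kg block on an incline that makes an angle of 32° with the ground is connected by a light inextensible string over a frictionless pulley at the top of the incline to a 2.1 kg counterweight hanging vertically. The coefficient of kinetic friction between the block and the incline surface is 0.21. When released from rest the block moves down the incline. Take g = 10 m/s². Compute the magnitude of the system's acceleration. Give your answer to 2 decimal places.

1.40 m/s²

For the block on the incline: the weight component along the slope is m₁g sin 32° = 11.3 × 10 × 0.5299 = 59.879 N and the normal force is N = m₁g cos 32° = 95.829 N.
Kinetic friction opposes the block's motion down the incline: f = μN = 0.21 × 95.829 = 20.124 N acting up the slope.
Newton's second law for the block (down-slope positive): 59.879 − 20.124 − T = 11.3 a. For the hanging counterweight (upward positive): T − 2.1 × 10 = 2.1 a.
Adding the two equations eliminates T: 18.755 = 13.4 a, so a = 1.3996 m/s².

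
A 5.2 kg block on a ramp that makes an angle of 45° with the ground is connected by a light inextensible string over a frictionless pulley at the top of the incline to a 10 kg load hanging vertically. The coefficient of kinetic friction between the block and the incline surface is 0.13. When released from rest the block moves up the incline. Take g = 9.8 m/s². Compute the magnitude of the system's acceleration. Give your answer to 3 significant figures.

For the block on the incline: the weight component along the slope is m₁g sin 45° = 5.2 × 9.8 × 0.7071 = 36.034 N and the normal force is N = m₁g cos 45° = 36.034 N.
Kinetic friction opposes the block's motion up the incline: f = μN = 0.13 × 36.034 = 4.684 N acting down the slope.
Newton's second law for the block (up-slope positive): T − 36.034 − 4.684 = 5.2 a. For the hanging load (downward positive): 10 × 9.8 − T = 10 a.
Adding the two equations eliminates T: 57.282 = 15.2 a, so a = 3.7686 m/s².

3.77 m/s²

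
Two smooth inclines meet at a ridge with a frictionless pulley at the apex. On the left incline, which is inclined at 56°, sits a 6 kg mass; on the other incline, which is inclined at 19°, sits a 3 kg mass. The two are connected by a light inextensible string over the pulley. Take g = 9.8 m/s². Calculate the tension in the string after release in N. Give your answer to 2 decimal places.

Resolve each weight along its own incline: the 6 kg mass has component 6 × 9.8 × sin 56° = 48.747 N down its slope, and the 3 kg mass has 3 × 9.8 × sin 19° = 9.572 N down its slope.
The 6 kg side's 48.747 N exceeds the other side's 9.572 N, so that mass slides down and the 3 kg mass slides up. Taking that direction as positive, Newton's second law for the whole system gives 48.747 − 9.572 = (6 + 3) a, so a = 39.175 / 9 = 4.3528 m/s².
For the 3 kg mass (up-slope positive): T − 9.572 = 3 × 4.3528, so T = 22.630 N.

22.63 N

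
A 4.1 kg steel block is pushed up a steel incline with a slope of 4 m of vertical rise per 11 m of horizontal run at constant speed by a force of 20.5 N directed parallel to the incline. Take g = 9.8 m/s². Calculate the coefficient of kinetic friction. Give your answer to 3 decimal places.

At constant speed ΣF = 0 along the incline. The applied 20.5 N acts up the slope; the weight component mg sin 19.98° = 13.731 N and kinetic friction μN both act down the slope.
So 20.5 = 13.731 + μ × 37.761, giving μ = (20.5 − 13.731) / 37.761 = 0.1793.

0.179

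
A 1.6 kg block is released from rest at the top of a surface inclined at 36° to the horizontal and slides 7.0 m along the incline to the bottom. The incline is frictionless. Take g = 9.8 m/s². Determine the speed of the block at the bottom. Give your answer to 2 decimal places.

8.98 m/s

The weight component along the incline is mg sin 36° = 9.216 N and the normal force is N = mg cos 36° = 12.685 N.
With no friction, a = g sin 36° = 5.7603 m/s².
Starting from rest over a distance of 7.0 m, v² = 2aL = 2 × 5.7603 × 7.0 = 80.6442, so v = 8.9802 m/s.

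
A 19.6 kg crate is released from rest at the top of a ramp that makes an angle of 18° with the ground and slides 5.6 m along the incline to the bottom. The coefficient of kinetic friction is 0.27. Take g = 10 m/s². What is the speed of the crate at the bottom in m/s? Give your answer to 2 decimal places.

The weight component along the incline is mg sin 18° = 60.567 N and the normal force is N = mg cos 18° = 186.407 N.
Friction up the slope is f = μN = 0.27 × 186.407 = 50.330 N, so the net downslope force is 60.567 − 50.330 = 10.237 N and a = 10.237 / 19.6 = 0.5223 m/s².
Starting from rest over a distance of 5.6 m, v² = 2aL = 2 × 0.5223 × 5.6 = 5.8498, so v = 2.4186 m/s.

2.42 m/s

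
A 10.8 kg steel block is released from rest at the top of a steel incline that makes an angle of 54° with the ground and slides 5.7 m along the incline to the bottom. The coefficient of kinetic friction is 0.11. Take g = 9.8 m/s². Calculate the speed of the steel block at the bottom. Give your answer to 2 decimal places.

The weight component along the incline is mg sin 54° = 85.626 N and the normal force is N = mg cos 54° = 62.211 N.
Friction up the slope is f = μN = 0.11 × 62.211 = 6.843 N, so the net downslope force is 85.626 − 6.843 = 78.783 N and a = 78.783 / 10.8 = 7.2947 m/s².
Starting from rest over a distance of 5.7 m, v² = 2aL = 2 × 7.2947 × 5.7 = 83.1596, so v = 9.1192 m/s.

9.12 m/s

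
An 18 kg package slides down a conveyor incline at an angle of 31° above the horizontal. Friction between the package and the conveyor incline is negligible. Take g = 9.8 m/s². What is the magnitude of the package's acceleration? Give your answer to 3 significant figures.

Resolving the weight along the incline: the component pulling the package down the slope is mg sin 31° = 18 × 9.8 × 0.5150 = 90.846 N, and the normal force is N = mg cos 31° = 18 × 9.8 × 0.8572 = 151.210 N.
With no friction the net force along the incline is 90.846 N, so a = g sin 31° = 90.846 / 18 = 5.0470 m/s².

5.05 m/s²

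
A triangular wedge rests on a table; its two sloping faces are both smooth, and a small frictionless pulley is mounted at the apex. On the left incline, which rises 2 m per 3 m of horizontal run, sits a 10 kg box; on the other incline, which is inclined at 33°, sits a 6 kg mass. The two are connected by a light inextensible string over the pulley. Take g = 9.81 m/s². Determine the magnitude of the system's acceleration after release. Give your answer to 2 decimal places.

Resolve each weight along its own incline: the 10 kg mass has component 10 × 9.81 × sin 33.69° = 54.416 N down its slope, and the 6 kg mass has 6 × 9.81 × sin 33° = 32.057 N down its slope.
The 10 kg side's 54.416 N exceeds the other side's 32.057 N, so that mass slides down and the 6 kg mass slides up. Taking that direction as positive, Newton's second law for the whole system gives 54.416 − 32.057 = (10 + 6) a, so a = 22.359 / 16 = 1.3974 m/s².

1.40 m/s²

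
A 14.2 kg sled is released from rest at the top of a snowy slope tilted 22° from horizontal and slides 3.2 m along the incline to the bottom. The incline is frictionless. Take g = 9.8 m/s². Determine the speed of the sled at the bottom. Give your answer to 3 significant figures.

4.85 m/s

The weight component along the incline is mg sin 22° = 52.130 N and the normal force is N = mg cos 22° = 129.027 N.
With no friction, a = g sin 22° = 3.6711 m/s².
Starting from rest over a distance of 3.2 m, v² = 2aL = 2 × 3.6711 × 3.2 = 23.4950, so v = 4.8472 m/s.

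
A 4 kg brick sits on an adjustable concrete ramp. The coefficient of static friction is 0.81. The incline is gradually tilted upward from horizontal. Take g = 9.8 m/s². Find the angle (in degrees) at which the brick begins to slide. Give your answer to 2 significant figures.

39°

At the threshold of sliding, static friction is at its maximum μ_s N and exactly balances the weight component along the incline: mg sin θ = μ_s mg cos θ.
Hence tan θ = μ_s = 0.81, so θ = arctan(0.81) = 39.0075°.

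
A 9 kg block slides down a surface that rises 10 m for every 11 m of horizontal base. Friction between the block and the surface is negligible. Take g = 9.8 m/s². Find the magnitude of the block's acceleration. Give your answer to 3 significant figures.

Resolving the weight along the incline: the component pulling the block down the slope is mg sin 42.27° = 9 × 9.8 × 0.6727 = 59.332 N, and the normal force is N = mg cos 42.27° = 9 × 9.8 × 0.7399 = 65.259 N.
With no friction the net force along the incline is 59.332 N, so a = g sin 42.27° = 59.332 / 9 = 6.5924 m/s².

6.59 m/s²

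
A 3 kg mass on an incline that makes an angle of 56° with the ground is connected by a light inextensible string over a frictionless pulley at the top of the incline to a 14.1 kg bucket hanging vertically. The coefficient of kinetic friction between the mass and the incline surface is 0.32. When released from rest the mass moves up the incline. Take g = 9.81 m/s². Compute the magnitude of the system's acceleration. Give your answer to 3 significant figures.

For the mass on the incline: the weight component along the slope is m₁g sin 56° = 3 × 9.81 × 0.8290 = 24.397 N and the normal force is N = m₁g cos 56° = 16.457 N.
Kinetic friction opposes the mass's motion up the incline: f = μN = 0.32 × 16.457 = 5.266 N acting down the slope.
Newton's second law for the mass (up-slope positive): T − 24.397 − 5.266 = 3 a. For the hanging bucket (downward positive): 14.1 × 9.81 − T = 14.1 a.
Adding the two equations eliminates T: 108.658 = 17.1 a, so a = 6.3543 m/s².

6.35 m/s²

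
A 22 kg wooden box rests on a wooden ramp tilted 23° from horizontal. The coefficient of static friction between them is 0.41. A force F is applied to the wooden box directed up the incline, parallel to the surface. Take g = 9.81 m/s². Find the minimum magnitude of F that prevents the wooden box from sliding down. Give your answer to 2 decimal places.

The normal force is N = mg cos 23° = 198.663 N. With F at its minimum the wooden box is on the verge of sliding down, so static friction is at its maximum μ_s N = 0.41 × 198.663 = 81.452 N and acts up the slope.
Equilibrium along the incline: F + μ_s N = mg sin 23°, so F = 84.328 − 81.452 = 2.876 N.

2.88 N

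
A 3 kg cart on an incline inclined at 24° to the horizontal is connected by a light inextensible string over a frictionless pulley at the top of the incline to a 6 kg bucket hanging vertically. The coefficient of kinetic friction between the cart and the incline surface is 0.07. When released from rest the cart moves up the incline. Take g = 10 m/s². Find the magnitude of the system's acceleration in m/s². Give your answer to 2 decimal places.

For the cart on the incline: the weight component along the slope is m₁g sin 24° = 3 × 10 × 0.4067 = 12.201 N and the normal force is N = m₁g cos 24° = 27.406 N.
Kinetic friction opposes the cart's motion up the incline: f = μN = 0.07 × 27.406 = 1.918 N acting down the slope.
Newton's second law for the cart (up-slope positive): T − 12.201 − 1.918 = 3 a. For the hanging bucket (downward positive): 6 × 10 − T = 6 a.
Adding the two equations eliminates T: 45.881 = 9 a, so a = 5.0979 m/s².

5.10 m/s²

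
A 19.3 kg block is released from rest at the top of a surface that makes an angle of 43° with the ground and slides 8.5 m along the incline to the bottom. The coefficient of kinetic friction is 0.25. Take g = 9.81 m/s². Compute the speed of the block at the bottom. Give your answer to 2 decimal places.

The weight component along the incline is mg sin 43° = 129.125 N and the normal force is N = mg cos 43° = 138.469 N.
Friction up the slope is f = μN = 0.25 × 138.469 = 34.617 N, so the net downslope force is 129.125 − 34.617 = 94.508 N and a = 94.508 / 19.3 = 4.8968 m/s².
Starting from rest over a distance of 8.5 m, v² = 2aL = 2 × 4.8968 × 8.5 = 83.2456, so v = 9.1239 m/s.

9.12 m/s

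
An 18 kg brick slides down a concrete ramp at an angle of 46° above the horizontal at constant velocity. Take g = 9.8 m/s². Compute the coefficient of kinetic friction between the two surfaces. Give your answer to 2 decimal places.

1.04

At constant velocity the net force along the incline is zero: mg sin 46° = μ mg cos 46°.
So μ = tan 46° = 0.7193 / 0.6947 = 1.0354.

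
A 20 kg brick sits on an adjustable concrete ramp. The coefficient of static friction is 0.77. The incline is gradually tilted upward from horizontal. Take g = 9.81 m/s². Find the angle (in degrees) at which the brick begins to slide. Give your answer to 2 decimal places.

At the threshold of sliding, static friction is at its maximum μ_s N and exactly balances the weight component along the incline: mg sin θ = μ_s mg cos θ.
Hence tan θ = μ_s = 0.77, so θ = arctan(0.77) = 37.5963°.

37.60°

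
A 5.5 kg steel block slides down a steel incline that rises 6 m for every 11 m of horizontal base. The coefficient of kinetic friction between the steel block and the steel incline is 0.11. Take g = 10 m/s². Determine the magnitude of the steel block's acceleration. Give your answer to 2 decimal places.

Resolving the weight along the incline: the component pulling the steel block down the slope is mg sin 28.61° = 5.5 × 10 × 0.4789 = 26.340 N, and the normal force is N = mg cos 28.61° = 5.5 × 10 × 0.8779 = 48.285 N.
Kinetic friction acts up the slope with magnitude f = μN = 0.11 × 48.285 = 5.311 N.
Net force along the incline is 26.340 − 5.311 = 21.029 N, so a = 21.029 / 5.5 = 3.8235 m/s².

3.82 m/s²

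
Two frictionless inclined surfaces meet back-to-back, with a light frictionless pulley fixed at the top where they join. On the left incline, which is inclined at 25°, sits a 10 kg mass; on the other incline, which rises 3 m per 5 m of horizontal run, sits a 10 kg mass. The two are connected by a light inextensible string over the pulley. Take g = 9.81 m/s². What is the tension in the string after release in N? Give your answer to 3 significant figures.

46.0 N

Resolve each weight along its own incline: the 10 kg mass has component 10 × 9.81 × sin 25° = 41.459 N down its slope, and the 10 kg mass has 10 × 9.81 × sin 30.96° = 50.472 N down its slope.
The 10 kg side's 50.472 N exceeds the other side's 41.459 N, so that mass slides down and the 10 kg mass slides up. Taking that direction as positive, Newton's second law for the whole system gives 50.472 − 41.459 = (10 + 10) a, so a = 9.013 / 20 = 0.4506 m/s².
For the 10 kg mass (up-slope positive): T − 41.459 = 10 × 0.4506, so T = 45.965 N.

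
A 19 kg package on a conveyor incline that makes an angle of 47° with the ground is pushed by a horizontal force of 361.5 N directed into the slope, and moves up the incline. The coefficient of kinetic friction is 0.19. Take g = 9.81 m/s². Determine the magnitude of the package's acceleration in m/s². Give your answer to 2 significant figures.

The horizontal push has components F cos 47° = 361.5 × 0.6820 = 246.543 N up the incline and F sin 47° = 361.5 × 0.7314 = 264.401 N pressing into the surface.
The normal force is therefore N = mg cos 47° + F sin 47° = 127.118 + 264.401 = 391.519 N, and kinetic friction down the slope is μN = 0.19 × 391.519 = 74.389 N.
Along the incline: F cos 47° − mg sin 47° − μN = ma, so 246.543 − 136.326 − 74.389 = 19 a, giving a = 1.8857 m/s².

1.9 m/s²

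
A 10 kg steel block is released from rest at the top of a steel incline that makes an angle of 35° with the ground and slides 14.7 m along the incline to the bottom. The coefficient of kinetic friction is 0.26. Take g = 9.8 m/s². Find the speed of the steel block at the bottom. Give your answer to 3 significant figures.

10.2 m/s

The weight component along the incline is mg sin 35° = 56.210 N and the normal force is N = mg cos 35° = 80.277 N.
Friction up the slope is f = μN = 0.26 × 80.277 = 20.872 N, so the net downslope force is 56.210 − 20.872 = 35.338 N and a = 35.338 / 10 = 3.5338 m/s².
Starting from rest over a distance of 14.7 m, v² = 2aL = 2 × 3.5338 × 14.7 = 103.8937, so v = 10.1928 m/s.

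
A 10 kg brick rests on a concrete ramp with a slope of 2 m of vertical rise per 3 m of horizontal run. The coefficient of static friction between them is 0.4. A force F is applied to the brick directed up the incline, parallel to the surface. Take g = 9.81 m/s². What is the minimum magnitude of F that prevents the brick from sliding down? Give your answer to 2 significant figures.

The normal force is N = mg cos 33.69° = 81.624 N. With F at its minimum the brick is on the verge of sliding down, so static friction is at its maximum μ_s N = 0.4 × 81.624 = 32.650 N and acts up the slope.
Equilibrium along the incline: F + μ_s N = mg sin 33.69°, so F = 54.416 − 32.650 = 21.766 N.

22 N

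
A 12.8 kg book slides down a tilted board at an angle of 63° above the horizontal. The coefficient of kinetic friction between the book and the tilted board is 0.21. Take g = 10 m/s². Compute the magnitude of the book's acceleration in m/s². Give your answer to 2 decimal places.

7.96 m/s²

Resolving the weight along the incline: the component pulling the book down the slope is mg sin 63° = 12.8 × 10 × 0.8910 = 114.048 N, and the normal force is N = mg cos 63° = 12.8 × 10 × 0.4540 = 58.112 N.
Kinetic friction acts up the slope with magnitude f = μN = 0.21 × 58.112 = 12.204 N.
Net force along the incline is 114.048 − 12.204 = 101.844 N, so a = 101.844 / 12.8 = 7.9566 m/s².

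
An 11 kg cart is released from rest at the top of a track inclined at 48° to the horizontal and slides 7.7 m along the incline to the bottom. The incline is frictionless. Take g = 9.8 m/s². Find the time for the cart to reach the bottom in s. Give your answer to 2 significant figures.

1.5 s

The weight component along the incline is mg sin 48° = 80.111 N and the normal force is N = mg cos 48° = 72.132 N.
With no friction, a = g sin 48° = 7.2828 m/s².
Starting from rest, L = ½at², so t = √(2L/a) = √(2 × 7.7 / 7.2828) = 1.4542 s.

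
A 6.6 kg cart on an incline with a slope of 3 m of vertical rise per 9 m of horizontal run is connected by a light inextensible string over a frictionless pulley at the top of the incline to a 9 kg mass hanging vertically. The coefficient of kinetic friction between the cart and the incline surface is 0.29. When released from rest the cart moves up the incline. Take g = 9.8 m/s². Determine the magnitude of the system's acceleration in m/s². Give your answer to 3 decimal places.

For the cart on the incline: the weight component along the slope is m₁g sin 18.43° = 6.6 × 9.8 × 0.3162 = 20.452 N and the normal force is N = m₁g cos 18.43° = 61.361 N.
Kinetic friction opposes the cart's motion up the incline: f = μN = 0.29 × 61.361 = 17.795 N acting down the slope.
Newton's second law for the cart (up-slope positive): T − 20.452 − 17.795 = 6.6 a. For the hanging mass (downward positive): 9 × 9.8 − T = 9 a.
Adding the two equations eliminates T: 49.953 = 15.6 a, so a = 3.2021 m/s².

3.202 m/s²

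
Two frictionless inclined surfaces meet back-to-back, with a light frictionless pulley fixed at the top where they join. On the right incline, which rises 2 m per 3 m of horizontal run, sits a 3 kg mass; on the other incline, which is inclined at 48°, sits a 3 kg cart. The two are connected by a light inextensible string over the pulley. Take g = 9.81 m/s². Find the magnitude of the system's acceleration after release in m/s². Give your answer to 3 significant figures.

Resolve each weight along its own incline: the 3 kg mass has component 3 × 9.81 × sin 33.69° = 16.325 N down its slope, and the 3 kg mass has 3 × 9.81 × sin 48° = 21.871 N down its slope.
The 3 kg side's 21.871 N exceeds the other side's 16.325 N, so that mass slides down and the 3 kg mass slides up. Taking that direction as positive, Newton's second law for the whole system gives 21.871 − 16.325 = (3 + 3) a, so a = 5.546 / 6 = 0.9243 m/s².

0.924 m/s²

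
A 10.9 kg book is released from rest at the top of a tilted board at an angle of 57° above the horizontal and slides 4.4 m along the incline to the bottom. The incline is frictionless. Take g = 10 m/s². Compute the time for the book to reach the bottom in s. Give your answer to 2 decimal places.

The weight component along the incline is mg sin 57° = 91.415 N and the normal force is N = mg cos 57° = 59.366 N.
With no friction, a = g sin 57° = 8.3867 m/s².
Starting from rest, L = ½at², so t = √(2L/a) = √(2 × 4.4 / 8.3867) = 1.0243 s.

1.02 s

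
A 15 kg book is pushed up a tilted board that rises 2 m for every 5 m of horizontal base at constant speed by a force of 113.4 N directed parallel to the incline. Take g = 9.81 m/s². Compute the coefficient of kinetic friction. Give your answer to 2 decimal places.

At constant speed ΣF = 0 along the incline. The applied 113.4 N acts up the slope; the weight component mg sin 21.80° = 54.650 N and kinetic friction μN both act down the slope.
So 113.4 = 54.650 + μ × 136.625, giving μ = (113.4 − 54.650) / 136.625 = 0.4300.

0.43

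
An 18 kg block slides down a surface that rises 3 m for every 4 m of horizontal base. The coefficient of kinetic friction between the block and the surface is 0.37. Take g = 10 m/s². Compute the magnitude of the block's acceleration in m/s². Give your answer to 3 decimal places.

Resolving the weight along the incline: the component pulling the block down the slope is mg sin 36.87° = 18 × 10 × 0.6000 = 108.000 N, and the normal force is N = mg cos 36.87° = 18 × 10 × 0.8000 = 144.000 N.
Kinetic friction acts up the slope with magnitude f = μN = 0.37 × 144.000 = 53.280 N.
Net force along the incline is 108.000 − 53.280 = 54.720 N, so a = 54.720 / 18 = 3.0400 m/s².

3.040 m/s²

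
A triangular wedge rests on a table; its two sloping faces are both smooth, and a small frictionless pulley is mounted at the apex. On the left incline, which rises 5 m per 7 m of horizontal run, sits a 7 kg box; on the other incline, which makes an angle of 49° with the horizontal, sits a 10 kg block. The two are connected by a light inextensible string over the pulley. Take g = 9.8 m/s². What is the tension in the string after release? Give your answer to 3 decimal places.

Resolve each weight along its own incline: the 7 kg mass has component 7 × 9.8 × sin 35.54° = 39.873 N down its slope, and the 10 kg mass has 10 × 9.8 × sin 49° = 73.962 N down its slope.
The 10 kg side's 73.962 N exceeds the other side's 39.873 N, so that mass slides down and the 7 kg mass slides up. Taking that direction as positive, Newton's second law for the whole system gives 73.962 − 39.873 = (7 + 10) a, so a = 34.089 / 17 = 2.0052 m/s².
For the 7 kg mass (up-slope positive): T − 39.873 = 7 × 2.0052, so T = 53.909 N.

53.909 N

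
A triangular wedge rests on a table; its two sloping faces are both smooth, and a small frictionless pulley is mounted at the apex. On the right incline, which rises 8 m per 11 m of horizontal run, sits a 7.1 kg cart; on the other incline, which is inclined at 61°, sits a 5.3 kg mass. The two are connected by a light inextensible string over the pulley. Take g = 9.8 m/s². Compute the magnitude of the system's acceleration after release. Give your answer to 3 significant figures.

0.363 m/s²

Resolve each weight along its own incline: the 7.1 kg mass has component 7.1 × 9.8 × sin 36.03° = 40.925 N down its slope, and the 5.3 kg mass has 5.3 × 9.8 × sin 61° = 45.428 N down its slope.
The 5.3 kg side's 45.428 N exceeds the other side's 40.925 N, so that mass slides down and the 7.1 kg mass slides up. Taking that direction as positive, Newton's second law for the whole system gives 45.428 − 40.925 = (7.1 + 5.3) a, so a = 4.503 / 12.4 = 0.3631 m/s².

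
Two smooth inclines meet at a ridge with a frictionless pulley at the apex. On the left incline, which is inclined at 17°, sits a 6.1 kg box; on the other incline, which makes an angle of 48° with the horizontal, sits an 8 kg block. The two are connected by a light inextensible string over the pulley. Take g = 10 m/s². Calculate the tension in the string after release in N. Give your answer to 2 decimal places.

35.84 N

Resolve each weight along its own incline: the 6.1 kg mass has component 6.1 × 10 × sin 17° = 17.835 N down its slope, and the 8 kg mass has 8 × 10 × sin 48° = 59.452 N down its slope.
The 8 kg side's 59.452 N exceeds the other side's 17.835 N, so that mass slides down and the 6.1 kg mass slides up. Taking that direction as positive, Newton's second law for the whole system gives 59.452 − 17.835 = (6.1 + 8) a, so a = 41.617 / 14.1 = 2.9516 m/s².
For the 6.1 kg mass (up-slope positive): T − 17.835 = 6.1 × 2.9516, so T = 35.840 N.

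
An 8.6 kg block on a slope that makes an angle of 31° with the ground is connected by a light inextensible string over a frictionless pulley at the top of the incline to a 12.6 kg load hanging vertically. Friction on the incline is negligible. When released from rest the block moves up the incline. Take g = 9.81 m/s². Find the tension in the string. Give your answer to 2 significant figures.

76 N

For the block on the incline: the weight component along the slope is m₁g sin 31° = 8.6 × 9.81 × 0.5150 = 43.448 N and the normal force is N = m₁g cos 31° = 72.316 N.
Newton's second law for the block (up-slope positive): T − 43.448 = 8.6 a. For the hanging load (downward positive): 12.6 × 9.81 − T = 12.6 a.
Adding the two equations eliminates T: 80.158 = 21.2 a, so a = 3.7810 m/s².
Then from the hanging load's equation, T = 12.6 × (9.81 − 3.7810) = 75.965 N.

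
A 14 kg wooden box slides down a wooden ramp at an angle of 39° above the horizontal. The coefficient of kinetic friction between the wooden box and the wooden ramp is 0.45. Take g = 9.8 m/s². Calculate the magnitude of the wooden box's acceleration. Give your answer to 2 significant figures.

2.7 m/s²

Resolving the weight along the incline: the component pulling the wooden box down the slope is mg sin 39° = 14 × 9.8 × 0.6293 = 86.340 N, and the normal force is N = mg cos 39° = 14 × 9.8 × 0.7771 = 106.618 N.
Kinetic friction acts up the slope with magnitude f = μN = 0.45 × 106.618 = 47.978 N.
Net force along the incline is 86.340 − 47.978 = 38.362 N, so a = 38.362 / 14 = 2.7401 m/s².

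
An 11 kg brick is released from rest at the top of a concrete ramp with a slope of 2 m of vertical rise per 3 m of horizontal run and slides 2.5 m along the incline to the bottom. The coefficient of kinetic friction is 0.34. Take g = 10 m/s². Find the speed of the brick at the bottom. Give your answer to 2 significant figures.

The weight component along the incline is mg sin 33.69° = 61.017 N and the normal force is N = mg cos 33.69° = 91.526 N.
Friction up the slope is f = μN = 0.34 × 91.526 = 31.119 N, so the net downslope force is 61.017 − 31.119 = 29.898 N and a = 29.898 / 11 = 2.7180 m/s².
Starting from rest over a distance of 2.5 m, v² = 2aL = 2 × 2.7180 × 2.5 = 13.5900, so v = 3.6865 m/s.

3.7 m/s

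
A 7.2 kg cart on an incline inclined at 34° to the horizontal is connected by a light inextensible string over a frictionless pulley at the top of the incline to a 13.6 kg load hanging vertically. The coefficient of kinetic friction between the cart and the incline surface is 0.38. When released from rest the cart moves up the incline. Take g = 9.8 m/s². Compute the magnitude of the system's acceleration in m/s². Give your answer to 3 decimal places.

For the cart on the incline: the weight component along the slope is m₁g sin 34° = 7.2 × 9.8 × 0.5592 = 39.457 N and the normal force is N = m₁g cos 34° = 58.497 N.
Kinetic friction opposes the cart's motion up the incline: f = μN = 0.38 × 58.497 = 22.229 N acting down the slope.
Newton's second law for the cart (up-slope positive): T − 39.457 − 22.229 = 7.2 a. For the hanging load (downward positive): 13.6 × 9.8 − T = 13.6 a.
Adding the two equations eliminates T: 71.594 = 20.8 a, so a = 3.4420 m/s².

3.442 m/s²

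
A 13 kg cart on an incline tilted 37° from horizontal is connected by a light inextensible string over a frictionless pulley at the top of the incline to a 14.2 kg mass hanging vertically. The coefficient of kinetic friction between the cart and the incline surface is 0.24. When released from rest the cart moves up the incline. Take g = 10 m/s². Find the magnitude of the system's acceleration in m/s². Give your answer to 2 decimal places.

1.43 m/s²

For the cart on the incline: the weight component along the slope is m₁g sin 37° = 13 × 10 × 0.6018 = 78.234 N and the normal force is N = m₁g cos 37° = 103.823 N.
Kinetic friction opposes the cart's motion up the incline: f = μN = 0.24 × 103.823 = 24.918 N acting down the slope.
Newton's second law for the cart (up-slope positive): T − 78.234 − 24.918 = 13 a. For the hanging mass (downward positive): 14.2 × 10 − T = 14.2 a.
Adding the two equations eliminates T: 38.848 = 27.2 a, so a = 1.4282 m/s².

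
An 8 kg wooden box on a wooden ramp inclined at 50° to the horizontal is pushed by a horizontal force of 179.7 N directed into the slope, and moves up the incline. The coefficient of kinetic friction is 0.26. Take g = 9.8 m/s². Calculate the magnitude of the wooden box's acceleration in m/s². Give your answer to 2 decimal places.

0.82 m/s²

The horizontal push has components F cos 50° = 179.7 × 0.6428 = 115.511 N up the incline and F sin 50° = 179.7 × 0.7660 = 137.650 N pressing into the surface.
The normal force is therefore N = mg cos 50° + F sin 50° = 50.396 + 137.650 = 188.046 N, and kinetic friction down the slope is μN = 0.26 × 188.046 = 48.892 N.
Along the incline: F cos 50° − mg sin 50° − μN = ma, so 115.511 − 60.054 − 48.892 = 8 a, giving a = 0.8206 m/s².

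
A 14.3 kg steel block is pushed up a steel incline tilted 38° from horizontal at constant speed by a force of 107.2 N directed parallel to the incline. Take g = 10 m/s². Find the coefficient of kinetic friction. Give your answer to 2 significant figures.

0.17

At constant speed ΣF = 0 along the incline. The applied 107.2 N acts up the slope; the weight component mg sin 38° = 88.040 N and kinetic friction μN both act down the slope.
So 107.2 = 88.040 + μ × 112.686, giving μ = (107.2 − 88.040) / 112.686 = 0.1700.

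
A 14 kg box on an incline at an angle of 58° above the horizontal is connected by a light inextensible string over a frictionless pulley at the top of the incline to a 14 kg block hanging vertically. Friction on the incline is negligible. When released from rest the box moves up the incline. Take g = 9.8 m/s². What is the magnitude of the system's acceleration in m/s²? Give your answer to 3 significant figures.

For the box on the incline: the weight component along the slope is m₁g sin 58° = 14 × 9.8 × 0.8480 = 116.346 N and the normal force is N = m₁g cos 58° = 72.705 N.
Newton's second law for the box (up-slope positive): T − 116.346 = 14 a. For the hanging block (downward positive): 14 × 9.8 − T = 14 a.
Adding the two equations eliminates T: 20.854 = 28 a, so a = 0.7448 m/s².

0.745 m/s²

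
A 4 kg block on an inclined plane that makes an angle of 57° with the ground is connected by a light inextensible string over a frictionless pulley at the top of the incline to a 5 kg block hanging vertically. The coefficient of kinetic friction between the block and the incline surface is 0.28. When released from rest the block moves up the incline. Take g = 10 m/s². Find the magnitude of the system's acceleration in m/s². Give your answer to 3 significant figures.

1.15 m/s²

For the block on the incline: the weight component along the slope is m₁g sin 57° = 4 × 10 × 0.8387 = 33.548 N and the normal force is N = m₁g cos 57° = 21.786 N.
Kinetic friction opposes the block's motion up the incline: f = μN = 0.28 × 21.786 = 6.100 N acting down the slope.
Newton's second law for the block (up-slope positive): T − 33.548 − 6.100 = 4 a. For the hanging block (downward positive): 5 × 10 − T = 5 a.
Adding the two equations eliminates T: 10.352 = 9 a, so a = 1.1502 m/s².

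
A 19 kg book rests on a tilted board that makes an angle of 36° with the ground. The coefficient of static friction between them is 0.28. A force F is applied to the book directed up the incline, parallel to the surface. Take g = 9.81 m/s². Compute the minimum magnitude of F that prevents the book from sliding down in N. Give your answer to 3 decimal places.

The normal force is N = mg cos 36° = 150.793 N. With F at its minimum the book is on the verge of sliding down, so static friction is at its maximum μ_s N = 0.28 × 150.793 = 42.222 N and acts up the slope.
Equilibrium along the incline: F + μ_s N = mg sin 36°, so F = 109.557 − 42.222 = 67.335 N.

67.335 N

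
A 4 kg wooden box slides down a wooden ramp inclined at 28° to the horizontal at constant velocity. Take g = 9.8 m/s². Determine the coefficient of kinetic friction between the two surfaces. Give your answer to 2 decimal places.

At constant velocity the net force along the incline is zero: mg sin 28° = μ mg cos 28°.
So μ = tan 28° = 0.4695 / 0.8829 = 0.5318.

0.53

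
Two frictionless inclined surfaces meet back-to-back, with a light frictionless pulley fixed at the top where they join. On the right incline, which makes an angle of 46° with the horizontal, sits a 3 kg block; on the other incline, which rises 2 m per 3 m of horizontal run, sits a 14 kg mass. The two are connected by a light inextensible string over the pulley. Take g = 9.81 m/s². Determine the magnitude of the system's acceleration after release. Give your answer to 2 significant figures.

Resolve each weight along its own incline: the 3 kg mass has component 3 × 9.81 × sin 46° = 21.170 N down its slope, and the 14 kg mass has 14 × 9.81 × sin 33.69° = 76.183 N down its slope.
The 14 kg side's 76.183 N exceeds the other side's 21.170 N, so that mass slides down and the 3 kg mass slides up. Taking that direction as positive, Newton's second law for the whole system gives 76.183 − 21.170 = (3 + 14) a, so a = 55.013 / 17 = 3.2361 m/s².

3.2 m/s²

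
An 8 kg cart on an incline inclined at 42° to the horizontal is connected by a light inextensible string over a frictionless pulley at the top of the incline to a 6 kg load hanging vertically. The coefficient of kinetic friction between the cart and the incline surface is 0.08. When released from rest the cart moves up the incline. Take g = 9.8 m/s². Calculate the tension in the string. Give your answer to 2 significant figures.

58 N

For the cart on the incline: the weight component along the slope is m₁g sin 42° = 8 × 9.8 × 0.6691 = 52.457 N and the normal force is N = m₁g cos 42° = 58.263 N.
Kinetic friction opposes the cart's motion up the incline: f = μN = 0.08 × 58.263 = 4.661 N acting down the slope.
Newton's second law for the cart (up-slope positive): T − 52.457 − 4.661 = 8 a. For the hanging load (downward positive): 6 × 9.8 − T = 6 a.
Adding the two equations eliminates T: 1.682 = 14 a, so a = 0.1201 m/s².
Then from the hanging load's equation, T = 6 × (9.8 − 0.1201) = 58.079 N.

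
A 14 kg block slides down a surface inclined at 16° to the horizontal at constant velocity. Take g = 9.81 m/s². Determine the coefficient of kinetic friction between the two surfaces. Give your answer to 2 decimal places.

At constant velocity the net force along the incline is zero: mg sin 16° = μ mg cos 16°.
So μ = tan 16° = 0.2756 / 0.9613 = 0.2867.

0.29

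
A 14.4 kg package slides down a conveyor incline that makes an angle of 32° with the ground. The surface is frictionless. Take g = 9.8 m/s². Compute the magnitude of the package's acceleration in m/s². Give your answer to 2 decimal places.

5.19 m/s²

Resolving the weight along the incline: the component pulling the package down the slope is mg sin 32° = 14.4 × 9.8 × 0.5299 = 74.779 N, and the normal force is N = mg cos 32° = 14.4 × 9.8 × 0.8480 = 119.670 N.
With no friction the net force along the incline is 74.779 N, so a = g sin 32° = 74.779 / 14.4 = 5.1930 m/s².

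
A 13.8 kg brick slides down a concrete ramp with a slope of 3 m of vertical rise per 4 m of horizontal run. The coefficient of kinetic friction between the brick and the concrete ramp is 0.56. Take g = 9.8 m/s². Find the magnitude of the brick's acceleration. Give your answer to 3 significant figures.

1.49 m/s²

Resolving the weight along the incline: the component pulling the brick down the slope is mg sin 36.87° = 13.8 × 9.8 × 0.6000 = 81.144 N, and the normal force is N = mg cos 36.87° = 13.8 × 9.8 × 0.8000 = 108.192 N.
Kinetic friction acts up the slope with magnitude f = μN = 0.56 × 108.192 = 60.588 N.
Net force along the incline is 81.144 − 60.588 = 20.556 N, so a = 20.556 / 13.8 = 1.4896 m/s².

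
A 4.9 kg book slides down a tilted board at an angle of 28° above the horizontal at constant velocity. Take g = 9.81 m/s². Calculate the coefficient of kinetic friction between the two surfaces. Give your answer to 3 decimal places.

0.532

At constant velocity the net force along the incline is zero: mg sin 28° = μ mg cos 28°.
So μ = tan 28° = 0.4695 / 0.8829 = 0.5318.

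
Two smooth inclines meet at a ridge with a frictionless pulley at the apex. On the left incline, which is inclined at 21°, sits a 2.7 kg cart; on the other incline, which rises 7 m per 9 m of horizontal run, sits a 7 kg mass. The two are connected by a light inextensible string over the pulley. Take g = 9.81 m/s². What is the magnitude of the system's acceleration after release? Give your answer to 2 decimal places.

3.37 m/s²

Resolve each weight along its own incline: the 2.7 kg mass has component 2.7 × 9.81 × sin 21° = 9.492 N down its slope, and the 7 kg mass has 7 × 9.81 × sin 37.87° = 42.159 N down its slope.
The 7 kg side's 42.159 N exceeds the other side's 9.492 N, so that mass slides down and the 2.7 kg mass slides up. Taking that direction as positive, Newton's second law for the whole system gives 42.159 − 9.492 = (2.7 + 7) a, so a = 32.667 / 9.7 = 3.3677 m/s².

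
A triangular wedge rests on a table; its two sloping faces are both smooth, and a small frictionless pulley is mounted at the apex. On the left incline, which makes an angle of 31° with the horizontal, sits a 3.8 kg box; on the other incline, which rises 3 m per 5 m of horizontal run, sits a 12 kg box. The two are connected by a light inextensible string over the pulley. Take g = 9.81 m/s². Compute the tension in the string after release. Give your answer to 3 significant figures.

29.1 N

Resolve each weight along its own incline: the 3.8 kg mass has component 3.8 × 9.81 × sin 31° = 19.200 N down its slope, and the 12 kg mass has 12 × 9.81 × sin 30.96° = 60.566 N down its slope.
The 12 kg side's 60.566 N exceeds the other side's 19.200 N, so that mass slides down and the 3.8 kg mass slides up. Taking that direction as positive, Newton's second law for the whole system gives 60.566 − 19.200 = (3.8 + 12) a, so a = 41.366 / 15.8 = 2.6181 m/s².
For the 3.8 kg mass (up-slope positive): T − 19.200 = 3.8 × 2.6181, so T = 29.149 N.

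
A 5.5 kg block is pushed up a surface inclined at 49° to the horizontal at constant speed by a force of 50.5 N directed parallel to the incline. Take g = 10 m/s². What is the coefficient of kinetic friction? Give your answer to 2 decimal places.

At constant speed ΣF = 0 along the incline. The applied 50.5 N acts up the slope; the weight component mg sin 49° = 41.509 N and kinetic friction μN both act down the slope.
So 50.5 = 41.509 + μ × 36.083, giving μ = (50.5 − 41.509) / 36.083 = 0.2492.

0.25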